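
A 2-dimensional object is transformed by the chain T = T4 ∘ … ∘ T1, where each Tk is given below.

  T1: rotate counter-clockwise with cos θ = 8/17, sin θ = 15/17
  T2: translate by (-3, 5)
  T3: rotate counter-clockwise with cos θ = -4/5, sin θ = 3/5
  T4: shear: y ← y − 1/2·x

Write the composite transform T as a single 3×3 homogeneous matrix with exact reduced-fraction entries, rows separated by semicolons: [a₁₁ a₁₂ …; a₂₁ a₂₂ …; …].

T1 = [8/17 -15/17 0; 15/17 8/17 0; 0 0 1]
T2·T1 = [8/17 -15/17 -3; 15/17 8/17 5; 0 0 1]
T3·…·T1 = [-77/85 36/85 -3/5; -36/85 -77/85 -29/5; 0 0 1]
T4·…·T1 = [-77/85 36/85 -3/5; 1/34 -19/17 -11/2; 0 0 1]

T = [-77/85 36/85 -3/5; 1/34 -19/17 -11/2; 0 0 1]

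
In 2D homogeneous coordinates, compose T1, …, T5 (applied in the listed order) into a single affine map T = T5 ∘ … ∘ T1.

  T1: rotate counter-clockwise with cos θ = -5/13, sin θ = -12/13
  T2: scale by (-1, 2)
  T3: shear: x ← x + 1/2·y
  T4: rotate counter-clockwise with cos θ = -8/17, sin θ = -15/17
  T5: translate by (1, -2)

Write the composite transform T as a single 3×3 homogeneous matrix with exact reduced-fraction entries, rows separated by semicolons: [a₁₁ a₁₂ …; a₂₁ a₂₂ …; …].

T = [-304/221 -14/221 1; 297/221 335/221 -2; 0 0 1]

T1 = [-5/13 12/13 0; -12/13 -5/13 0; 0 0 1]
T2·T1 = [5/13 -12/13 0; -24/13 -10/13 0; 0 0 1]
T3·…·T1 = [-7/13 -17/13 0; -24/13 -10/13 0; 0 0 1]
T4·…·T1 = [-304/221 -14/221 0; 297/221 335/221 0; 0 0 1]
T5·…·T1 = [-304/221 -14/221 1; 297/221 335/221 -2; 0 0 1]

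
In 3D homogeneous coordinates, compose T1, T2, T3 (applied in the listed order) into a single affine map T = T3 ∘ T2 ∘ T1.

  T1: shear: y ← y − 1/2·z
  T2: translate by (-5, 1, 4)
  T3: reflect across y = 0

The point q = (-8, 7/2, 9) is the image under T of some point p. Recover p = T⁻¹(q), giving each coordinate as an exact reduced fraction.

T1 = [1 0 0 0; 0 1 -1/2 0; 0 0 1 0; 0 0 0 1]
T2·T1 = [1 0 0 -5; 0 1 -1/2 1; 0 0 1 4; 0 0 0 1]
T3·…·T1 = [1 0 0 -5; 0 -1 1/2 -1; 0 0 1 4; 0 0 0 1]
det M = -1; M⁻¹ = [1 0 0 5; 0 -1 1/2 -3; 0 0 1 -4; 0 0 0 1]
M⁻¹ · (-8, 7/2, 9)ᵀ = (-3, -2, 5)ᵀ

p = (-3, -2, 5)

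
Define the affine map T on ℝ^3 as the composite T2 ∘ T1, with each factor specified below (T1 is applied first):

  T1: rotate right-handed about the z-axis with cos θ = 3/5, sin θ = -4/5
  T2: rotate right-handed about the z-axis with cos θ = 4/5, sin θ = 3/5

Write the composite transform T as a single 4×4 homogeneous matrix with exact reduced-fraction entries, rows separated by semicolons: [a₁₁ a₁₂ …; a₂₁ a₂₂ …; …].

T1 = [3/5 4/5 0 0; -4/5 3/5 0 0; 0 0 1 0; 0 0 0 1]
T2·T1 = [24/25 7/25 0 0; -7/25 24/25 0 0; 0 0 1 0; 0 0 0 1]

T = [24/25 7/25 0 0; -7/25 24/25 0 0; 0 0 1 0; 0 0 0 1]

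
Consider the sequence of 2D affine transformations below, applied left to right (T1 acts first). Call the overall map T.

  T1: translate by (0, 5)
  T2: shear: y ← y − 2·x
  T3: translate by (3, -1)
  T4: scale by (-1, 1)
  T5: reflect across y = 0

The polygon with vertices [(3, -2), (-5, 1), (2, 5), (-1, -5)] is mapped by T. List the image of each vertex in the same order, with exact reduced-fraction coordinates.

T1 translate by (0, 5): (3, -2) → (3, 3); (-5, 1) → (-5, 6); (2, 5) → (2, 10); (-1, -5) → (-1, 0)
T2 shear: y ← y − 2·x: (3, 3) → (3, -3); (-5, 6) → (-5, 16); (2, 10) → (2, 6); (-1, 0) → (-1, 2)
T3 translate by (3, -1): (3, -3) → (6, -4); (-5, 16) → (-2, 15); (2, 6) → (5, 5); (-1, 2) → (2, 1)
T4 scale by (-1, 1): (6, -4) → (-6, -4); (-2, 15) → (2, 15); (5, 5) → (-5, 5); (2, 1) → (-2, 1)
T5 reflect across y = 0: (-6, -4) → (-6, 4); (2, 15) → (2, -15); (-5, 5) → (-5, -5); (-2, 1) → (-2, -1)

image vertices: (-6, 4), (2, -15), (-5, -5), (-2, -1)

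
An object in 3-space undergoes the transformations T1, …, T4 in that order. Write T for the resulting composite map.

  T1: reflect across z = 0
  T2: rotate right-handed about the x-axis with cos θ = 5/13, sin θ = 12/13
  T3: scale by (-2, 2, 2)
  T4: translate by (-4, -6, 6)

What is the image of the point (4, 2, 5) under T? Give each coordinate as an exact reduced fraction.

T(p) = (-12, 62/13, 76/13)

T1 reflect across z = 0: (4, 2, 5) → (4, 2, -5)
T2 rotate right-handed about the x-axis with cos θ = 5/13, sin θ = 12/13: (4, 2, -5) → (4, 70/13, -1/13)
T3 scale by (-2, 2, 2): (4, 70/13, -1/13) → (-8, 140/13, -2/13)
T4 translate by (-4, -6, 6): (-8, 140/13, -2/13) → (-12, 62/13, 76/13)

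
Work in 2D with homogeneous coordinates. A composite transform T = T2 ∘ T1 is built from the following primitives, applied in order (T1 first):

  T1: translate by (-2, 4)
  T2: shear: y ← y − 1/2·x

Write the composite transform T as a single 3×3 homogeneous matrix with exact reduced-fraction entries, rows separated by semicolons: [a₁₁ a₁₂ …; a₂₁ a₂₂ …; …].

T = [1 0 -2; -1/2 1 5; 0 0 1]

T1 = [1 0 -2; 0 1 4; 0 0 1]
T2·T1 = [1 0 -2; -1/2 1 5; 0 0 1]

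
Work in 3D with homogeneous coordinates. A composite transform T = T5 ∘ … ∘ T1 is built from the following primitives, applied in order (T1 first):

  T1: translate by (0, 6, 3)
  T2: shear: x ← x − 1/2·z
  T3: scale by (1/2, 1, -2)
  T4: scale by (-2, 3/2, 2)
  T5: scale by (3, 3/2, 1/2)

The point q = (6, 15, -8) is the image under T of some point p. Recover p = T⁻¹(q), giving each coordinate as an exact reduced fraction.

p = (0, 2/3, 1)

T1 = [1 0 0 0; 0 1 0 6; 0 0 1 3; 0 0 0 1]
T2·T1 = [1 0 -1/2 -3/2; 0 1 0 6; 0 0 1 3; 0 0 0 1]
T3·…·T1 = [1/2 0 -1/4 -3/4; 0 1 0 6; 0 0 -2 -6; 0 0 0 1]
T4·…·T1 = [-1 0 1/2 3/2; 0 3/2 0 9; 0 0 -4 -12; 0 0 0 1]
T5·…·T1 = [-3 0 3/2 9/2; 0 9/4 0 27/2; 0 0 -2 -6; 0 0 0 1]
det M = 27/2; M⁻¹ = [-1/3 0 -1/4 0; 0 4/9 0 -6; 0 0 -1/2 -3; 0 0 0 1]
M⁻¹ · (6, 15, -8)ᵀ = (0, 2/3, 1)ᵀ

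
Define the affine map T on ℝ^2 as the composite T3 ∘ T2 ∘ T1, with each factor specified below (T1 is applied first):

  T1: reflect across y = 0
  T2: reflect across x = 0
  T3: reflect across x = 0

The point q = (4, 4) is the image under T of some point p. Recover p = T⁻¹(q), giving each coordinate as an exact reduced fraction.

T1 = [1 0 0; 0 -1 0; 0 0 1]
T2·T1 = [-1 0 0; 0 -1 0; 0 0 1]
T3·…·T1 = [1 0 0; 0 -1 0; 0 0 1]
det M = -1; M⁻¹ = [1 0 0; 0 -1 0; 0 0 1]
M⁻¹ · (4, 4)ᵀ = (4, -4)ᵀ

p = (4, -4)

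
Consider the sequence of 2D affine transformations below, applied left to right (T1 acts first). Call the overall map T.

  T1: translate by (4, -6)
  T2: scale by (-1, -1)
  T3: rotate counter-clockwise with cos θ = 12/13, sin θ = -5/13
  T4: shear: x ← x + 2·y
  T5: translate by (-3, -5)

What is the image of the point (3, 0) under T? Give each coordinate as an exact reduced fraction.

T(p) = (121/13, 42/13)

T1 translate by (4, -6): (3, 0) → (7, -6)
T2 scale by (-1, -1): (7, -6) → (-7, 6)
T3 rotate counter-clockwise with cos θ = 12/13, sin θ = -5/13: (-7, 6) → (-54/13, 107/13)
T4 shear: x ← x + 2·y: (-54/13, 107/13) → (160/13, 107/13)
T5 translate by (-3, -5): (160/13, 107/13) → (121/13, 42/13)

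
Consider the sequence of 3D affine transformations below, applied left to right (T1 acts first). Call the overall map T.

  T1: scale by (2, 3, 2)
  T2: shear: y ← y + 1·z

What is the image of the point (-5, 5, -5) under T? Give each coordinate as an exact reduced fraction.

T1 scale by (2, 3, 2): (-5, 5, -5) → (-10, 15, -10)
T2 shear: y ← y + 1·z: (-10, 15, -10) → (-10, 5, -10)

T(p) = (-10, 5, -10)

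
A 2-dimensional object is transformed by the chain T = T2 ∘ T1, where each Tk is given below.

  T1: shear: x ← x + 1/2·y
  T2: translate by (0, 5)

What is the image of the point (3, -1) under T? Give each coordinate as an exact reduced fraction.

T(p) = (5/2, 4)

T1 shear: x ← x + 1/2·y: (3, -1) → (5/2, -1)
T2 translate by (0, 5): (5/2, -1) → (5/2, 4)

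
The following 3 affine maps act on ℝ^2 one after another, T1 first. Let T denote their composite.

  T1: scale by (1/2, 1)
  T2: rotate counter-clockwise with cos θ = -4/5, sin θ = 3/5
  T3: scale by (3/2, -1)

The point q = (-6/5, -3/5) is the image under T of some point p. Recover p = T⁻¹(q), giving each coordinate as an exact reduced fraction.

p = (2, 0)

T1 = [1/2 0 0; 0 1 0; 0 0 1]
T2·T1 = [-2/5 -3/5 0; 3/10 -4/5 0; 0 0 1]
T3·…·T1 = [-3/5 -9/10 0; -3/10 4/5 0; 0 0 1]
det M = -3/4; M⁻¹ = [-16/15 -6/5 0; -2/5 4/5 0; 0 0 1]
M⁻¹ · (-6/5, -3/5)ᵀ = (2, 0)ᵀ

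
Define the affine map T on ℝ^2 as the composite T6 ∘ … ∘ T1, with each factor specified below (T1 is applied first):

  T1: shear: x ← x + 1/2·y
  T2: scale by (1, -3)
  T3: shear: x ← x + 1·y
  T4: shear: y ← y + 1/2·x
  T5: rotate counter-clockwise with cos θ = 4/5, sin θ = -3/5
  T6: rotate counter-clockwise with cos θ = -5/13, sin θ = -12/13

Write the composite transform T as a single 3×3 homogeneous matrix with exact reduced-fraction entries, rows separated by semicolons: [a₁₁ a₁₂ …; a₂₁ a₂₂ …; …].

T = [-79/130 -1/260 0; -61/65 641/130 0; 0 0 1]

T1 = [1 1/2 0; 0 1 0; 0 0 1]
T2·T1 = [1 1/2 0; 0 -3 0; 0 0 1]
T3·…·T1 = [1 -5/2 0; 0 -3 0; 0 0 1]
T4·…·T1 = [1 -5/2 0; 1/2 -17/4 0; 0 0 1]
T5·…·T1 = [11/10 -91/20 0; -1/5 -19/10 0; 0 0 1]
T6·…·T1 = [-79/130 -1/260 0; -61/65 641/130 0; 0 0 1]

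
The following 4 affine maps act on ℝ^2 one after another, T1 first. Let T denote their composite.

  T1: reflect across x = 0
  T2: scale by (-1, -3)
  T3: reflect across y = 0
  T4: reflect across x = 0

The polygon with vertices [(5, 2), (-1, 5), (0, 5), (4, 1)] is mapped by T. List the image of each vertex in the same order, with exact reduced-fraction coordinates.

image vertices: (-5, 6), (1, 15), (0, 15), (-4, 3)

T1 reflect across x = 0: (5, 2) → (-5, 2); (-1, 5) → (1, 5); (0, 5) → (0, 5); (4, 1) → (-4, 1)
T2 scale by (-1, -3): (-5, 2) → (5, -6); (1, 5) → (-1, -15); (0, 5) → (0, -15); (-4, 1) → (4, -3)
T3 reflect across y = 0: (5, -6) → (5, 6); (-1, -15) → (-1, 15); (0, -15) → (0, 15); (4, -3) → (4, 3)
T4 reflect across x = 0: (5, 6) → (-5, 6); (-1, 15) → (1, 15); (0, 15) → (0, 15); (4, 3) → (-4, 3)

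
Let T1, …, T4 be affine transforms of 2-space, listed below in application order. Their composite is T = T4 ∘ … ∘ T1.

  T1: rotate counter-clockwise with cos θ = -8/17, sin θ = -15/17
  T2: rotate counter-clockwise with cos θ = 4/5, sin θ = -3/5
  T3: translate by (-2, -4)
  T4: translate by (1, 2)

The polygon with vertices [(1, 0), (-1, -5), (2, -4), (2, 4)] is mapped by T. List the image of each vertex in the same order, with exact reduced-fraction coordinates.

T1 rotate counter-clockwise with cos θ = -8/17, sin θ = -15/17: (1, 0) → (-8/17, -15/17); (-1, -5) → (-67/17, 55/17); (2, -4) → (-76/17, 2/17); (2, 4) → (44/17, -62/17)
T2 rotate counter-clockwise with cos θ = 4/5, sin θ = -3/5: (-8/17, -15/17) → (-77/85, -36/85); (-67/17, 55/17) → (-103/85, 421/85); (-76/17, 2/17) → (-298/85, 236/85); (44/17, -62/17) → (-2/17, -76/17)
T3 translate by (-2, -4): (-77/85, -36/85) → (-247/85, -376/85); (-103/85, 421/85) → (-273/85, 81/85); (-298/85, 236/85) → (-468/85, -104/85); (-2/17, -76/17) → (-36/17, -144/17)
T4 translate by (1, 2): (-247/85, -376/85) → (-162/85, -206/85); (-273/85, 81/85) → (-188/85, 251/85); (-468/85, -104/85) → (-383/85, 66/85); (-36/17, -144/17) → (-19/17, -110/17)

image vertices: (-162/85, -206/85), (-188/85, 251/85), (-383/85, 66/85), (-19/17, -110/17)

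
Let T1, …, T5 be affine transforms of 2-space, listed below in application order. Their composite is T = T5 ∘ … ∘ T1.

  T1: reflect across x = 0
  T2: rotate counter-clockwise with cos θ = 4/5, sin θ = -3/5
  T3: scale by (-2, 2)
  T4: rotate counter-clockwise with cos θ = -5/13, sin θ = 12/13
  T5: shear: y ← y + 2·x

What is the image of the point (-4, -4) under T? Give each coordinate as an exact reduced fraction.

T(p) = (712/65, 1608/65)

T1 reflect across x = 0: (-4, -4) → (4, -4)
T2 rotate counter-clockwise with cos θ = 4/5, sin θ = -3/5: (4, -4) → (4/5, -28/5)
T3 scale by (-2, 2): (4/5, -28/5) → (-8/5, -56/5)
T4 rotate counter-clockwise with cos θ = -5/13, sin θ = 12/13: (-8/5, -56/5) → (712/65, 184/65)
T5 shear: y ← y + 2·x: (712/65, 184/65) → (712/65, 1608/65)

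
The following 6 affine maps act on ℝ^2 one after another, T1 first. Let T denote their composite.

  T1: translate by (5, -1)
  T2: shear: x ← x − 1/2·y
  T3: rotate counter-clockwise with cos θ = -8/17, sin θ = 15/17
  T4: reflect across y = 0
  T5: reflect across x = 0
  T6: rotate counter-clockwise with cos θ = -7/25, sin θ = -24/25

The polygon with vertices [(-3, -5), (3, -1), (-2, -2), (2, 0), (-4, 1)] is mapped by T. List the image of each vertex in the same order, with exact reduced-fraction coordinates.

image vertices: (-2602/425, 2061/425), (-3918/425, 49/425), (-2133/425, 1713/850), (-3207/425, -473/850), (-416/425, -87/425)

T1 translate by (5, -1): (-3, -5) → (2, -6); (3, -1) → (8, -2); (-2, -2) → (3, -3); (2, 0) → (7, -1); (-4, 1) → (1, 0)
T2 shear: x ← x − 1/2·y: (2, -6) → (5, -6); (8, -2) → (9, -2); (3, -3) → (9/2, -3); (7, -1) → (15/2, -1); (1, 0) → (1, 0)
T3 rotate counter-clockwise with cos θ = -8/17, sin θ = 15/17: (5, -6) → (50/17, 123/17); (9, -2) → (-42/17, 151/17); (9/2, -3) → (9/17, 183/34); (15/2, -1) → (-45/17, 241/34); (1, 0) → (-8/17, 15/17)
T4 reflect across y = 0: (50/17, 123/17) → (50/17, -123/17); (-42/17, 151/17) → (-42/17, -151/17); (9/17, 183/34) → (9/17, -183/34); (-45/17, 241/34) → (-45/17, -241/34); (-8/17, 15/17) → (-8/17, -15/17)
T5 reflect across x = 0: (50/17, -123/17) → (-50/17, -123/17); (-42/17, -151/17) → (42/17, -151/17); (9/17, -183/34) → (-9/17, -183/34); (-45/17, -241/34) → (45/17, -241/34); (-8/17, -15/17) → (8/17, -15/17)
T6 rotate counter-clockwise with cos θ = -7/25, sin θ = -24/25: (-50/17, -123/17) → (-2602/425, 2061/425); (42/17, -151/17) → (-3918/425, 49/425); (-9/17, -183/34) → (-2133/425, 1713/850); (45/17, -241/34) → (-3207/425, -473/850); (8/17, -15/17) → (-416/425, -87/425)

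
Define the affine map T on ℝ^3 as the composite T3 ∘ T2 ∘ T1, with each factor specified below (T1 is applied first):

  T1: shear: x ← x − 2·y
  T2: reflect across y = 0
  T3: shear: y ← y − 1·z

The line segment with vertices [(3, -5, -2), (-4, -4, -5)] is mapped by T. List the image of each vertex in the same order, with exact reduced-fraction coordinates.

T1 shear: x ← x − 2·y: (3, -5, -2) → (13, -5, -2); (-4, -4, -5) → (4, -4, -5)
T2 reflect across y = 0: (13, -5, -2) → (13, 5, -2); (4, -4, -5) → (4, 4, -5)
T3 shear: y ← y − 1·z: (13, 5, -2) → (13, 7, -2); (4, 4, -5) → (4, 9, -5)

image vertices: (13, 7, -2), (4, 9, -5)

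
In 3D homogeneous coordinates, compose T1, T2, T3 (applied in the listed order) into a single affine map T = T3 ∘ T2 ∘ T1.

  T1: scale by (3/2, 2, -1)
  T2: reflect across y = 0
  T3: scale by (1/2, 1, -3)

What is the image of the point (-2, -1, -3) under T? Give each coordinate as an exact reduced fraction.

T1 scale by (3/2, 2, -1): (-2, -1, -3) → (-3, -2, 3)
T2 reflect across y = 0: (-3, -2, 3) → (-3, 2, 3)
T3 scale by (1/2, 1, -3): (-3, 2, 3) → (-3/2, 2, -9)

T(p) = (-3/2, 2, -9)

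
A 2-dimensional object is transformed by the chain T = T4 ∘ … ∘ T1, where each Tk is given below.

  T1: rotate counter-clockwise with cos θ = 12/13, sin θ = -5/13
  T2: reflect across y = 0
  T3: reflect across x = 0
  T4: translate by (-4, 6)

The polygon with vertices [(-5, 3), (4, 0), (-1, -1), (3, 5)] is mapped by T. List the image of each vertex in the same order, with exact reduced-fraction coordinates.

T1 rotate counter-clockwise with cos θ = 12/13, sin θ = -5/13: (-5, 3) → (-45/13, 61/13); (4, 0) → (48/13, -20/13); (-1, -1) → (-17/13, -7/13); (3, 5) → (61/13, 45/13)
T2 reflect across y = 0: (-45/13, 61/13) → (-45/13, -61/13); (48/13, -20/13) → (48/13, 20/13); (-17/13, -7/13) → (-17/13, 7/13); (61/13, 45/13) → (61/13, -45/13)
T3 reflect across x = 0: (-45/13, -61/13) → (45/13, -61/13); (48/13, 20/13) → (-48/13, 20/13); (-17/13, 7/13) → (17/13, 7/13); (61/13, -45/13) → (-61/13, -45/13)
T4 translate by (-4, 6): (45/13, -61/13) → (-7/13, 17/13); (-48/13, 20/13) → (-100/13, 98/13); (17/13, 7/13) → (-35/13, 85/13); (-61/13, -45/13) → (-113/13, 33/13)

image vertices: (-7/13, 17/13), (-100/13, 98/13), (-35/13, 85/13), (-113/13, 33/13)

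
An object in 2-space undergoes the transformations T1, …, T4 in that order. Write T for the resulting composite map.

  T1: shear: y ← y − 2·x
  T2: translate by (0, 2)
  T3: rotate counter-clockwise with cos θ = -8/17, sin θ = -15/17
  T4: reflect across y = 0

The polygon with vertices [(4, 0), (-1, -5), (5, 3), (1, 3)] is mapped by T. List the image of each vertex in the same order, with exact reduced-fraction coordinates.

T1 shear: y ← y − 2·x: (4, 0) → (4, -8); (-1, -5) → (-1, -3); (5, 3) → (5, -7); (1, 3) → (1, 1)
T2 translate by (0, 2): (4, -8) → (4, -6); (-1, -3) → (-1, -1); (5, -7) → (5, -5); (1, 1) → (1, 3)
T3 rotate counter-clockwise with cos θ = -8/17, sin θ = -15/17: (4, -6) → (-122/17, -12/17); (-1, -1) → (-7/17, 23/17); (5, -5) → (-115/17, -35/17); (1, 3) → (37/17, -39/17)
T4 reflect across y = 0: (-122/17, -12/17) → (-122/17, 12/17); (-7/17, 23/17) → (-7/17, -23/17); (-115/17, -35/17) → (-115/17, 35/17); (37/17, -39/17) → (37/17, 39/17)

image vertices: (-122/17, 12/17), (-7/17, -23/17), (-115/17, 35/17), (37/17, 39/17)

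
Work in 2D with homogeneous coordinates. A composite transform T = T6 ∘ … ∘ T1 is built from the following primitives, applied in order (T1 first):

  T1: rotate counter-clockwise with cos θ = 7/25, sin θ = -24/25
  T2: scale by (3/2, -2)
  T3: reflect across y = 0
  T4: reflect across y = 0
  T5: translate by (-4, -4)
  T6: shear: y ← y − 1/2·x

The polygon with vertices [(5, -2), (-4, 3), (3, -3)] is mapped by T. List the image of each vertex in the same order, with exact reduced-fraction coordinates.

image vertices: (-239/50, 911/100), (-34/25, -317/25), (-353/50, 697/100)

T1 rotate counter-clockwise with cos θ = 7/25, sin θ = -24/25: (5, -2) → (-13/25, -134/25); (-4, 3) → (44/25, 117/25); (3, -3) → (-51/25, -93/25)
T2 scale by (3/2, -2): (-13/25, -134/25) → (-39/50, 268/25); (44/25, 117/25) → (66/25, -234/25); (-51/25, -93/25) → (-153/50, 186/25)
T3 reflect across y = 0: (-39/50, 268/25) → (-39/50, -268/25); (66/25, -234/25) → (66/25, 234/25); (-153/50, 186/25) → (-153/50, -186/25)
T4 reflect across y = 0: (-39/50, -268/25) → (-39/50, 268/25); (66/25, 234/25) → (66/25, -234/25); (-153/50, -186/25) → (-153/50, 186/25)
T5 translate by (-4, -4): (-39/50, 268/25) → (-239/50, 168/25); (66/25, -234/25) → (-34/25, -334/25); (-153/50, 186/25) → (-353/50, 86/25)
T6 shear: y ← y − 1/2·x: (-239/50, 168/25) → (-239/50, 911/100); (-34/25, -334/25) → (-34/25, -317/25); (-353/50, 86/25) → (-353/50, 697/100)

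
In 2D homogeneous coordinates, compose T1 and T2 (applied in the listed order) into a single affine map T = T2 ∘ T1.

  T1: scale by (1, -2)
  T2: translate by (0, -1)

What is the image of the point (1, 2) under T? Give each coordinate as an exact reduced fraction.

T1 scale by (1, -2): (1, 2) → (1, -4)
T2 translate by (0, -1): (1, -4) → (1, -5)

T(p) = (1, -5)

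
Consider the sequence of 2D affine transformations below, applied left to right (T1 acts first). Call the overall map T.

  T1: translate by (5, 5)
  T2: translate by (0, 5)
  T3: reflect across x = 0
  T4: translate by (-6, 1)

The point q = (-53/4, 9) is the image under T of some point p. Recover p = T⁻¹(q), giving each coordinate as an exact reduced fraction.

p = (9/4, -2)

T1 = [1 0 5; 0 1 5; 0 0 1]
T2·T1 = [1 0 5; 0 1 10; 0 0 1]
T3·…·T1 = [-1 0 -5; 0 1 10; 0 0 1]
T4·…·T1 = [-1 0 -11; 0 1 11; 0 0 1]
det M = -1; M⁻¹ = [-1 0 -11; 0 1 -11; 0 0 1]
M⁻¹ · (-53/4, 9)ᵀ = (9/4, -2)ᵀ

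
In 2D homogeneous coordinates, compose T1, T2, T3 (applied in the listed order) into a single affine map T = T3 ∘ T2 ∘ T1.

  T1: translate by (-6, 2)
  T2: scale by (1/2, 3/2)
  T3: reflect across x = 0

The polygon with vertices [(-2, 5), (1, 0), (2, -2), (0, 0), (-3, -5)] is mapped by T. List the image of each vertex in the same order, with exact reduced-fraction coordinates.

image vertices: (4, 21/2), (5/2, 3), (2, 0), (3, 3), (9/2, -9/2)

T1 translate by (-6, 2): (-2, 5) → (-8, 7); (1, 0) → (-5, 2); (2, -2) → (-4, 0); (0, 0) → (-6, 2); (-3, -5) → (-9, -3)
T2 scale by (1/2, 3/2): (-8, 7) → (-4, 21/2); (-5, 2) → (-5/2, 3); (-4, 0) → (-2, 0); (-6, 2) → (-3, 3); (-9, -3) → (-9/2, -9/2)
T3 reflect across x = 0: (-4, 21/2) → (4, 21/2); (-5/2, 3) → (5/2, 3); (-2, 0) → (2, 0); (-3, 3) → (3, 3); (-9/2, -9/2) → (9/2, -9/2)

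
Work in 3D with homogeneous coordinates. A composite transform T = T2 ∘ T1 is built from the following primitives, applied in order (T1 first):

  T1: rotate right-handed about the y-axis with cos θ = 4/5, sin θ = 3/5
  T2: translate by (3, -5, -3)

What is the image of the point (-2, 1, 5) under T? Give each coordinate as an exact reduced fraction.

T1 rotate right-handed about the y-axis with cos θ = 4/5, sin θ = 3/5: (-2, 1, 5) → (7/5, 1, 26/5)
T2 translate by (3, -5, -3): (7/5, 1, 26/5) → (22/5, -4, 11/5)

T(p) = (22/5, -4, 11/5)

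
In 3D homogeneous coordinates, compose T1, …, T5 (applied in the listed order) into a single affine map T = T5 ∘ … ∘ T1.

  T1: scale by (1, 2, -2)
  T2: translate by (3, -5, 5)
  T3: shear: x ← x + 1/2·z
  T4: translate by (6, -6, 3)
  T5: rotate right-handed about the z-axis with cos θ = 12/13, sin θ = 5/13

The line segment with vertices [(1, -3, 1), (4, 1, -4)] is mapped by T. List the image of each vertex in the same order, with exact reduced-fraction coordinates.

T1 scale by (1, 2, -2): (1, -3, 1) → (1, -6, -2); (4, 1, -4) → (4, 2, 8)
T2 translate by (3, -5, 5): (1, -6, -2) → (4, -11, 3); (4, 2, 8) → (7, -3, 13)
T3 shear: x ← x + 1/2·z: (4, -11, 3) → (11/2, -11, 3); (7, -3, 13) → (27/2, -3, 13)
T4 translate by (6, -6, 3): (11/2, -11, 3) → (23/2, -17, 6); (27/2, -3, 13) → (39/2, -9, 16)
T5 rotate right-handed about the z-axis with cos θ = 12/13, sin θ = 5/13: (23/2, -17, 6) → (223/13, -293/26, 6); (39/2, -9, 16) → (279/13, -21/26, 16)

image vertices: (223/13, -293/26, 6), (279/13, -21/26, 16)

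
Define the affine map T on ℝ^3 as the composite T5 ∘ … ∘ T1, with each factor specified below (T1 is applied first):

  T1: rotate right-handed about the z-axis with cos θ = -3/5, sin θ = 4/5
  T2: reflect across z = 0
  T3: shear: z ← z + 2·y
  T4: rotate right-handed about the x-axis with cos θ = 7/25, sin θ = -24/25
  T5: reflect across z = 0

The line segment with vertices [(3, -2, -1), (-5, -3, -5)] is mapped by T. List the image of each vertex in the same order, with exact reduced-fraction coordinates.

image vertices: (-1/5, 222/25, 29/25), (27/5, -1/25, -57/25)

T1 rotate right-handed about the z-axis with cos θ = -3/5, sin θ = 4/5: (3, -2, -1) → (-1/5, 18/5, -1); (-5, -3, -5) → (27/5, -11/5, -5)
T2 reflect across z = 0: (-1/5, 18/5, -1) → (-1/5, 18/5, 1); (27/5, -11/5, -5) → (27/5, -11/5, 5)
T3 shear: z ← z + 2·y: (-1/5, 18/5, 1) → (-1/5, 18/5, 41/5); (27/5, -11/5, 5) → (27/5, -11/5, 3/5)
T4 rotate right-handed about the x-axis with cos θ = 7/25, sin θ = -24/25: (-1/5, 18/5, 41/5) → (-1/5, 222/25, -29/25); (27/5, -11/5, 3/5) → (27/5, -1/25, 57/25)
T5 reflect across z = 0: (-1/5, 222/25, -29/25) → (-1/5, 222/25, 29/25); (27/5, -1/25, 57/25) → (27/5, -1/25, -57/25)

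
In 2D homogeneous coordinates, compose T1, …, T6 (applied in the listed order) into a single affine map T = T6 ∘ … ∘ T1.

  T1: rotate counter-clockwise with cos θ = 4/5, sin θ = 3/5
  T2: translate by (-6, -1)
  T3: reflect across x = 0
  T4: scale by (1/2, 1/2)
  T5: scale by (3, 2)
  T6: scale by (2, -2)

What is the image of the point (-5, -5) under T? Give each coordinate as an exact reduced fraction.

T1 rotate counter-clockwise with cos θ = 4/5, sin θ = 3/5: (-5, -5) → (-1, -7)
T2 translate by (-6, -1): (-1, -7) → (-7, -8)
T3 reflect across x = 0: (-7, -8) → (7, -8)
T4 scale by (1/2, 1/2): (7, -8) → (7/2, -4)
T5 scale by (3, 2): (7/2, -4) → (21/2, -8)
T6 scale by (2, -2): (21/2, -8) → (21, 16)

T(p) = (21, 16)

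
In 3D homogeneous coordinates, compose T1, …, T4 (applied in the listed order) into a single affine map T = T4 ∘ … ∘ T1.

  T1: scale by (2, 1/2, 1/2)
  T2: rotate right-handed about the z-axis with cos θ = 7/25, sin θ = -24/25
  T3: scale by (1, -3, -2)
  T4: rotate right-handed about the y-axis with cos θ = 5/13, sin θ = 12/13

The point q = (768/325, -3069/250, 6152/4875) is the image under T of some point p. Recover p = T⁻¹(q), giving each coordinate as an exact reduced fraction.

T1 = [2 0 0 0; 0 1/2 0 0; 0 0 1/2 0; 0 0 0 1]
T2·T1 = [14/25 12/25 0 0; -48/25 7/50 0 0; 0 0 1/2 0; 0 0 0 1]
T3·…·T1 = [14/25 12/25 0 0; 144/25 -21/50 0 0; 0 0 -1 0; 0 0 0 1]
T4·…·T1 = [14/65 12/65 -12/13 0; 144/25 -21/50 0 0; -168/325 -144/325 -5/13 0; 0 0 0 1]
det M = 3; M⁻¹ = [7/130 4/25 -42/325 0; 48/65 -14/75 -576/325 0; -12/13 0 -5/13 0; 0 0 0 1]
M⁻¹ · (768/325, -3069/250, 6152/4875)ᵀ = (-2, 9/5, -8/3)ᵀ

p = (-2, 9/5, -8/3)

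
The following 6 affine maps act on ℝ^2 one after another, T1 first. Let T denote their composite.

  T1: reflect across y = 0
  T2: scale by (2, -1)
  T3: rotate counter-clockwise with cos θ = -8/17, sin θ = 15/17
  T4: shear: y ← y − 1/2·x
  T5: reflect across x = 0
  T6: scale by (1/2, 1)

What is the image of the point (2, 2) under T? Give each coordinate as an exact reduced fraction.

T(p) = (31/17, 75/17)

T1 reflect across y = 0: (2, 2) → (2, -2)
T2 scale by (2, -1): (2, -2) → (4, 2)
T3 rotate counter-clockwise with cos θ = -8/17, sin θ = 15/17: (4, 2) → (-62/17, 44/17)
T4 shear: y ← y − 1/2·x: (-62/17, 44/17) → (-62/17, 75/17)
T5 reflect across x = 0: (-62/17, 75/17) → (62/17, 75/17)
T6 scale by (1/2, 1): (62/17, 75/17) → (31/17, 75/17)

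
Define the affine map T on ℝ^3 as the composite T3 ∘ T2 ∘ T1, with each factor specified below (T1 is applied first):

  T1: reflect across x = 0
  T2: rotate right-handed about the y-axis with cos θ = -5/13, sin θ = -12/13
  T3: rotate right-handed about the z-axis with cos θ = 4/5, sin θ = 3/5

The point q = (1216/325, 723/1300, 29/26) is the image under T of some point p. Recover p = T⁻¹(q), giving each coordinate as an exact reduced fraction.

T1 = [-1 0 0 0; 0 1 0 0; 0 0 1 0; 0 0 0 1]
T2·T1 = [5/13 0 -12/13 0; 0 1 0 0; -12/13 0 -5/13 0; 0 0 0 1]
T3·…·T1 = [4/13 -3/5 -48/65 0; 3/13 4/5 -36/65 0; -12/13 0 -5/13 0; 0 0 0 1]
det M = -1; M⁻¹ = [4/13 3/13 -12/13 0; -3/5 4/5 0 0; -48/65 -36/65 -5/13 0; 0 0 0 1]
M⁻¹ · (1216/325, 723/1300, 29/26)ᵀ = (1/4, -9/5, -7/2)ᵀ

p = (1/4, -9/5, -7/2)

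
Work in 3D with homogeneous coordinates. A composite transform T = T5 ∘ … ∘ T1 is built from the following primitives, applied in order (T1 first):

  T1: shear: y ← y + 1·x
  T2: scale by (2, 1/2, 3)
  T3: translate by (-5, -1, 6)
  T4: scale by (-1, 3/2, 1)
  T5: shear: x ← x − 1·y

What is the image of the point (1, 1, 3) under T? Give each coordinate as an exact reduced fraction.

T(p) = (3, 0, 15)

T1 shear: y ← y + 1·x: (1, 1, 3) → (1, 2, 3)
T2 scale by (2, 1/2, 3): (1, 2, 3) → (2, 1, 9)
T3 translate by (-5, -1, 6): (2, 1, 9) → (-3, 0, 15)
T4 scale by (-1, 3/2, 1): (-3, 0, 15) → (3, 0, 15)
T5 shear: x ← x − 1·y: (3, 0, 15) → (3, 0, 15)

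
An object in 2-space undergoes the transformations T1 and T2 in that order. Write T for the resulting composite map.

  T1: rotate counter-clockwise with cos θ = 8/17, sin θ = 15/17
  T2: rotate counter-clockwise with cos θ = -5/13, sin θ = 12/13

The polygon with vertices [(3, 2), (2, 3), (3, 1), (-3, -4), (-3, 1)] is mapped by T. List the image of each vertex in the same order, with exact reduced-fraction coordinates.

T1 rotate counter-clockwise with cos θ = 8/17, sin θ = 15/17: (3, 2) → (-6/17, 61/17); (2, 3) → (-29/17, 54/17); (3, 1) → (9/17, 53/17); (-3, -4) → (36/17, -77/17); (-3, 1) → (-39/17, -37/17)
T2 rotate counter-clockwise with cos θ = -5/13, sin θ = 12/13: (-6/17, 61/17) → (-54/17, -29/17); (-29/17, 54/17) → (-503/221, -618/221); (9/17, 53/17) → (-681/221, -157/221); (36/17, -77/17) → (744/221, 817/221); (-39/17, -37/17) → (639/221, -283/221)

image vertices: (-54/17, -29/17), (-503/221, -618/221), (-681/221, -157/221), (744/221, 817/221), (639/221, -283/221)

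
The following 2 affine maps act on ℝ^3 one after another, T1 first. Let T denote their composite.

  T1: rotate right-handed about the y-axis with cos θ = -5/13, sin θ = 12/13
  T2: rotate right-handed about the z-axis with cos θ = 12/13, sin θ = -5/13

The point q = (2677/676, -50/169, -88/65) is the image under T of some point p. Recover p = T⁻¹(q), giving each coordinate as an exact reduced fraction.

p = (-1/5, 5/4, 4)

T1 = [-5/13 0 12/13 0; 0 1 0 0; -12/13 0 -5/13 0; 0 0 0 1]
T2·T1 = [-60/169 5/13 144/169 0; 25/169 12/13 -60/169 0; -12/13 0 -5/13 0; 0 0 0 1]
det M = 1; M⁻¹ = [-60/169 25/169 -12/13 0; 5/13 12/13 0 0; 144/169 -60/169 -5/13 0; 0 0 0 1]
M⁻¹ · (2677/676, -50/169, -88/65)ᵀ = (-1/5, 5/4, 4)ᵀ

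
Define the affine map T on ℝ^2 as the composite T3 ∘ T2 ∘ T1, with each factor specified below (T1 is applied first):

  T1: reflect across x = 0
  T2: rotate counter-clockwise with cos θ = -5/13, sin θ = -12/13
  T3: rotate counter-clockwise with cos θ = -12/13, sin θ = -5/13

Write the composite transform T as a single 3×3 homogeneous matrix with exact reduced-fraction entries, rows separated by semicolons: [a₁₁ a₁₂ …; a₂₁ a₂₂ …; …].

T = [0 -1 0; -1 0 0; 0 0 1]

T1 = [-1 0 0; 0 1 0; 0 0 1]
T2·T1 = [5/13 12/13 0; 12/13 -5/13 0; 0 0 1]
T3·…·T1 = [0 -1 0; -1 0 0; 0 0 1]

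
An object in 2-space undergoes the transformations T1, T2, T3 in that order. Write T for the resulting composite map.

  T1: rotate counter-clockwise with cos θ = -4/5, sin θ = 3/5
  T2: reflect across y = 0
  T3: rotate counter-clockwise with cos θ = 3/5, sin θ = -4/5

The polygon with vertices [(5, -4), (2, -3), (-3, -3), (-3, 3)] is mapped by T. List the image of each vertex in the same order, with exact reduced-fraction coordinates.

image vertices: (-148/25, -61/25), (-69/25, -58/25), (51/25, -93/25), (93/25, 51/25)

T1 rotate counter-clockwise with cos θ = -4/5, sin θ = 3/5: (5, -4) → (-8/5, 31/5); (2, -3) → (1/5, 18/5); (-3, -3) → (21/5, 3/5); (-3, 3) → (3/5, -21/5)
T2 reflect across y = 0: (-8/5, 31/5) → (-8/5, -31/5); (1/5, 18/5) → (1/5, -18/5); (21/5, 3/5) → (21/5, -3/5); (3/5, -21/5) → (3/5, 21/5)
T3 rotate counter-clockwise with cos θ = 3/5, sin θ = -4/5: (-8/5, -31/5) → (-148/25, -61/25); (1/5, -18/5) → (-69/25, -58/25); (21/5, -3/5) → (51/25, -93/25); (3/5, 21/5) → (93/25, 51/25)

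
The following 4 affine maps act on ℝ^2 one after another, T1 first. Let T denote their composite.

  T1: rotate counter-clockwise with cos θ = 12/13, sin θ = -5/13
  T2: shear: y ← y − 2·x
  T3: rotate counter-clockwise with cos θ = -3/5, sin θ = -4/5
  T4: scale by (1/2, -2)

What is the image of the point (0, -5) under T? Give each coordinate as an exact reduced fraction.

T(p) = (7/26, -4)

T1 rotate counter-clockwise with cos θ = 12/13, sin θ = -5/13: (0, -5) → (-25/13, -60/13)
T2 shear: y ← y − 2·x: (-25/13, -60/13) → (-25/13, -10/13)
T3 rotate counter-clockwise with cos θ = -3/5, sin θ = -4/5: (-25/13, -10/13) → (7/13, 2)
T4 scale by (1/2, -2): (7/13, 2) → (7/26, -4)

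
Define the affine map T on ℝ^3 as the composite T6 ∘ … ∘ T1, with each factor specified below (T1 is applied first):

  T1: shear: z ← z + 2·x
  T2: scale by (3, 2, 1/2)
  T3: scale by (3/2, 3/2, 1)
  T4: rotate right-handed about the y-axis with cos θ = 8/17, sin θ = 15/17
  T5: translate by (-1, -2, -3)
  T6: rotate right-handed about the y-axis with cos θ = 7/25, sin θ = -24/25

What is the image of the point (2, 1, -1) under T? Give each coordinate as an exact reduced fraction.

T(p) = (9437/850, 1, 642/425)

T1 shear: z ← z + 2·x: (2, 1, -1) → (2, 1, 3)
T2 scale by (3, 2, 1/2): (2, 1, 3) → (6, 2, 3/2)
T3 scale by (3/2, 3/2, 1): (6, 2, 3/2) → (9, 3, 3/2)
T4 rotate right-handed about the y-axis with cos θ = 8/17, sin θ = 15/17: (9, 3, 3/2) → (189/34, 3, -123/17)
T5 translate by (-1, -2, -3): (189/34, 3, -123/17) → (155/34, 1, -174/17)
T6 rotate right-handed about the y-axis with cos θ = 7/25, sin θ = -24/25: (155/34, 1, -174/17) → (9437/850, 1, 642/425)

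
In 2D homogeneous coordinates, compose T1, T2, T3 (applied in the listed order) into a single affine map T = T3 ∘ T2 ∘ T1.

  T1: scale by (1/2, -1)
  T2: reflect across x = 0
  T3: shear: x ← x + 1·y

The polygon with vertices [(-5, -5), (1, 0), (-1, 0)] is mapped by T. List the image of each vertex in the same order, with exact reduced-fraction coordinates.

T1 scale by (1/2, -1): (-5, -5) → (-5/2, 5); (1, 0) → (1/2, 0); (-1, 0) → (-1/2, 0)
T2 reflect across x = 0: (-5/2, 5) → (5/2, 5); (1/2, 0) → (-1/2, 0); (-1/2, 0) → (1/2, 0)
T3 shear: x ← x + 1·y: (5/2, 5) → (15/2, 5); (-1/2, 0) → (-1/2, 0); (1/2, 0) → (1/2, 0)

image vertices: (15/2, 5), (-1/2, 0), (1/2, 0)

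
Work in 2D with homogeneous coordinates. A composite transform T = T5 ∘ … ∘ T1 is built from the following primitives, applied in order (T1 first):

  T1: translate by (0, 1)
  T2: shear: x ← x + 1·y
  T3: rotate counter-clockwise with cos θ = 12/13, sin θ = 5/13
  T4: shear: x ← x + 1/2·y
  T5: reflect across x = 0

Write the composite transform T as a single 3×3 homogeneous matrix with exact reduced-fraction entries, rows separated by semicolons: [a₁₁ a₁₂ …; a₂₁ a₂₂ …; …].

T1 = [1 0 0; 0 1 1; 0 0 1]
T2·T1 = [1 1 1; 0 1 1; 0 0 1]
T3·…·T1 = [12/13 7/13 7/13; 5/13 17/13 17/13; 0 0 1]
T4·…·T1 = [29/26 31/26 31/26; 5/13 17/13 17/13; 0 0 1]
T5·…·T1 = [-29/26 -31/26 -31/26; 5/13 17/13 17/13; 0 0 1]

T = [-29/26 -31/26 -31/26; 5/13 17/13 17/13; 0 0 1]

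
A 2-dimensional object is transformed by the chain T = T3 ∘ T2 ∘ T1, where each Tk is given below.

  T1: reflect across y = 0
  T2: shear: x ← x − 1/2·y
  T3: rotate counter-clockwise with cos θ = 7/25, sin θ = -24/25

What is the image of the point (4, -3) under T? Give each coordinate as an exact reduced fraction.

T(p) = (179/50, -39/25)

T1 reflect across y = 0: (4, -3) → (4, 3)
T2 shear: x ← x − 1/2·y: (4, 3) → (5/2, 3)
T3 rotate counter-clockwise with cos θ = 7/25, sin θ = -24/25: (5/2, 3) → (179/50, -39/25)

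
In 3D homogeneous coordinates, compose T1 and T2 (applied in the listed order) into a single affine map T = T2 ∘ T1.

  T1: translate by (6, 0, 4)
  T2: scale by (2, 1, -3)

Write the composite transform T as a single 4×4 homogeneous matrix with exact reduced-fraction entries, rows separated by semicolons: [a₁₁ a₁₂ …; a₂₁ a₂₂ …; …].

T1 = [1 0 0 6; 0 1 0 0; 0 0 1 4; 0 0 0 1]
T2·T1 = [2 0 0 12; 0 1 0 0; 0 0 -3 -12; 0 0 0 1]

T = [2 0 0 12; 0 1 0 0; 0 0 -3 -12; 0 0 0 1]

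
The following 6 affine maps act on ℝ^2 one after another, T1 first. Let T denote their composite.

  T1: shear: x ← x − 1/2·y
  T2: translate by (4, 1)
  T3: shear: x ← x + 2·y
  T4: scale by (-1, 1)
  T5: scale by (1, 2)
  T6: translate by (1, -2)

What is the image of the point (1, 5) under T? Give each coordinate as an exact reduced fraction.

T(p) = (-27/2, 10)

T1 shear: x ← x − 1/2·y: (1, 5) → (-3/2, 5)
T2 translate by (4, 1): (-3/2, 5) → (5/2, 6)
T3 shear: x ← x + 2·y: (5/2, 6) → (29/2, 6)
T4 scale by (-1, 1): (29/2, 6) → (-29/2, 6)
T5 scale by (1, 2): (-29/2, 6) → (-29/2, 12)
T6 translate by (1, -2): (-29/2, 12) → (-27/2, 10)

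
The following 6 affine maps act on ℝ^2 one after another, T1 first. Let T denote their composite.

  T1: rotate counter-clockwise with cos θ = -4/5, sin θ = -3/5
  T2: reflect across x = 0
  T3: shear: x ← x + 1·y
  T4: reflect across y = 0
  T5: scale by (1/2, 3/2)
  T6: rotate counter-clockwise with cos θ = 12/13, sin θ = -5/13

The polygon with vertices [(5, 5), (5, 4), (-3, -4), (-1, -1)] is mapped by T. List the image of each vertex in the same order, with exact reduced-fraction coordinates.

image vertices: (33/26, 141/13), (189/130, 1231/130), (-15/26, -205/26), (-33/130, -141/65)

T1 rotate counter-clockwise with cos θ = -4/5, sin θ = -3/5: (5, 5) → (-1, -7); (5, 4) → (-8/5, -31/5); (-3, -4) → (0, 5); (-1, -1) → (1/5, 7/5)
T2 reflect across x = 0: (-1, -7) → (1, -7); (-8/5, -31/5) → (8/5, -31/5); (0, 5) → (0, 5); (1/5, 7/5) → (-1/5, 7/5)
T3 shear: x ← x + 1·y: (1, -7) → (-6, -7); (8/5, -31/5) → (-23/5, -31/5); (0, 5) → (5, 5); (-1/5, 7/5) → (6/5, 7/5)
T4 reflect across y = 0: (-6, -7) → (-6, 7); (-23/5, -31/5) → (-23/5, 31/5); (5, 5) → (5, -5); (6/5, 7/5) → (6/5, -7/5)
T5 scale by (1/2, 3/2): (-6, 7) → (-3, 21/2); (-23/5, 31/5) → (-23/10, 93/10); (5, -5) → (5/2, -15/2); (6/5, -7/5) → (3/5, -21/10)
T6 rotate counter-clockwise with cos θ = 12/13, sin θ = -5/13: (-3, 21/2) → (33/26, 141/13); (-23/10, 93/10) → (189/130, 1231/130); (5/2, -15/2) → (-15/26, -205/26); (3/5, -21/10) → (-33/130, -141/65)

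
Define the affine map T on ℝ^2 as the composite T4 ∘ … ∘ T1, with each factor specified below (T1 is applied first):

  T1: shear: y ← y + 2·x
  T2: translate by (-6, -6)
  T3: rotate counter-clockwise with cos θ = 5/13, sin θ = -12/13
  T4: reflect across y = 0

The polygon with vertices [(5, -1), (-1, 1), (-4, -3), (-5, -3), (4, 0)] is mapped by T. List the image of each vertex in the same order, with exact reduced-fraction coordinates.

T1 shear: y ← y + 2·x: (5, -1) → (5, 9); (-1, 1) → (-1, -1); (-4, -3) → (-4, -11); (-5, -3) → (-5, -13); (4, 0) → (4, 8)
T2 translate by (-6, -6): (5, 9) → (-1, 3); (-1, -1) → (-7, -7); (-4, -11) → (-10, -17); (-5, -13) → (-11, -19); (4, 8) → (-2, 2)
T3 rotate counter-clockwise with cos θ = 5/13, sin θ = -12/13: (-1, 3) → (31/13, 27/13); (-7, -7) → (-119/13, 49/13); (-10, -17) → (-254/13, 35/13); (-11, -19) → (-283/13, 37/13); (-2, 2) → (14/13, 34/13)
T4 reflect across y = 0: (31/13, 27/13) → (31/13, -27/13); (-119/13, 49/13) → (-119/13, -49/13); (-254/13, 35/13) → (-254/13, -35/13); (-283/13, 37/13) → (-283/13, -37/13); (14/13, 34/13) → (14/13, -34/13)

image vertices: (31/13, -27/13), (-119/13, -49/13), (-254/13, -35/13), (-283/13, -37/13), (14/13, -34/13)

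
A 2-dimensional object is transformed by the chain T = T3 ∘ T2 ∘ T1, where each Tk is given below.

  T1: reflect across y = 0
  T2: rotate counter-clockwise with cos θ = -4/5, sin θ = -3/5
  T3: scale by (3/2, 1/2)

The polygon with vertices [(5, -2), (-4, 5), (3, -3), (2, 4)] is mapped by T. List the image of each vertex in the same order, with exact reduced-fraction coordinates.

image vertices: (-21/5, -23/10), (3/10, 16/5), (-9/10, -21/10), (-6, 1)

T1 reflect across y = 0: (5, -2) → (5, 2); (-4, 5) → (-4, -5); (3, -3) → (3, 3); (2, 4) → (2, -4)
T2 rotate counter-clockwise with cos θ = -4/5, sin θ = -3/5: (5, 2) → (-14/5, -23/5); (-4, -5) → (1/5, 32/5); (3, 3) → (-3/5, -21/5); (2, -4) → (-4, 2)
T3 scale by (3/2, 1/2): (-14/5, -23/5) → (-21/5, -23/10); (1/5, 32/5) → (3/10, 16/5); (-3/5, -21/5) → (-9/10, -21/10); (-4, 2) → (-6, 1)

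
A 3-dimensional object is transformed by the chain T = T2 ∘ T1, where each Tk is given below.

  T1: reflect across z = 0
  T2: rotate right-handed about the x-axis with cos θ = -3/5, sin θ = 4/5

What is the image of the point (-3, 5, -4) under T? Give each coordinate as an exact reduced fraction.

T1 reflect across z = 0: (-3, 5, -4) → (-3, 5, 4)
T2 rotate right-handed about the x-axis with cos θ = -3/5, sin θ = 4/5: (-3, 5, 4) → (-3, -31/5, 8/5)

T(p) = (-3, -31/5, 8/5)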